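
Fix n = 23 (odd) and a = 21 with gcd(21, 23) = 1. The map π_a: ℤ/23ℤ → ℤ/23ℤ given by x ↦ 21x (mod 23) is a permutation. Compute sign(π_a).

Start at x=8: 8 → 7 → 9 → 5 → 13 → 20 → 6 → … (one orbit).
Cycle lengths of π_21 on ℤ/23ℤ: [22, 1]; 2 cycles in total.
2 cycles on 23: each ℓ→(−1)^(ℓ−1), product (−1)^21 = -1.
Check: (21/23) = -1 by Zolotarev.

-1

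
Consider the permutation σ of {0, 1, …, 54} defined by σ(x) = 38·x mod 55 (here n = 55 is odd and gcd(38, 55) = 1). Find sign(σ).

-1

Start at x=47: 47 → 26 → 53 → 34 → 27 → 36 → 48 → … (one orbit).
The orbit structure of x ↦ 38x mod 55: 6 orbits of sizes [20, 20, 5, 5, 4, 1].
Σ(ℓ_i−1) = 55−6 = 49; sign = (−1)^49 = -1.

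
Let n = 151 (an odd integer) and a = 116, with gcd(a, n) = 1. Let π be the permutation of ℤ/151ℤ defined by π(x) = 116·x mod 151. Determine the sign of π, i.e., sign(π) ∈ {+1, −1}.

Orbit of 68 under x↦116x: [68, 36, 99, 8, 22, 136, 72]… (length divides ord_151(116)).
Cycle type of π: 75×2 + 1; total 3 cycles.
Σ(ℓ_i−1) = 151−3 = 148; sign = (−1)^148 = +1.
Via Zolotarev, sign(π_{116}) = (116|151) = +1.

+1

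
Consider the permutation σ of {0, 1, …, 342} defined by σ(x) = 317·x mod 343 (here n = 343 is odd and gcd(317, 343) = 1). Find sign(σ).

+1

Orbit of 246 under x↦317x: [246, 121, 284, 162, 247, 95, 274]… (length divides ord_343(317)).
Decompose π into cycles: lengths [147, 147, 21, 21, 3, 3, 1] (7 cycles, including the fixed point 0).
sign(π) = (−1)^{n − #cycles} = (−1)^{343−7} = (−1)^336 = +1.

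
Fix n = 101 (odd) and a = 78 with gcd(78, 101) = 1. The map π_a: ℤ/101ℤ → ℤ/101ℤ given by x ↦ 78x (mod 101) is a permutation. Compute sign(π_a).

Start at x=37: 37 → 58 → 80 → 79 → 1 → 78 → 24 → … (one orbit).
Decompose π into cycles: lengths [25, 25, 25, 25, 1] (5 cycles, including the fixed point 0).
With 5 cycles on 101 points, sign = (−1)^{101−5} = +1.

+1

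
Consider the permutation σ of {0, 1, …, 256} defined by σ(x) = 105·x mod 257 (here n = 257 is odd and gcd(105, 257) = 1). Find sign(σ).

-1

Orbit of 138 under x↦105x: [138, 98, 10, 22, 254, 199, 78]… (length divides ord_257(105)).
The orbit structure of x ↦ 105x mod 257: 2 orbits of sizes [256, 1].
257 − 2 = 255 transpositions; sign(π) = (−1)^255 = -1.
Zolotarev: (105|257) = -1, matching the cycle-count sign.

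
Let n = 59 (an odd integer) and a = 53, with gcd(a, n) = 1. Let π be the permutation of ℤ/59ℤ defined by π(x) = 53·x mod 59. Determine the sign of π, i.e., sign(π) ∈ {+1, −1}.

+1

Start at x=36: 36 → 20 → 57 → 12 → 46 → 19 → 4 → … (one orbit).
π_53 has 3 disjoint cycles with lengths [29, 29, 1] on {0,…,58}.
59 − 3 = 56 transpositions; sign(π) = (−1)^56 = +1.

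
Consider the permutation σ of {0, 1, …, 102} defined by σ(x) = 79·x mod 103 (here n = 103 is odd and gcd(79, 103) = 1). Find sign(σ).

Trace 30: π^k(30) = [30, 1, 79, 61, 81, 13, 100] for k=0..6.
Cycle type of π: 17×6 + 1; total 7 cycles.
7 cycles on 103: each ℓ→(−1)^(ℓ−1), product (−1)^96 = +1.
Check: (79/103) = +1 by Zolotarev.

+1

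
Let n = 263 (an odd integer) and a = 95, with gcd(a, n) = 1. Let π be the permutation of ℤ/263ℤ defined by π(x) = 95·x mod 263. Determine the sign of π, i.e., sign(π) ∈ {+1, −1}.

+1

Orbit of 186 under x↦95x: [186, 49, 184, 122, 18, 132, 179]… (length divides ord_263(95)).
Decompose π into cycles: lengths [131, 131, 1] (3 cycles, including the fixed point 0).
With 3 cycles on 263 points, sign = (−1)^{263−3} = +1.
Check: (95/263) = +1 by Zolotarev.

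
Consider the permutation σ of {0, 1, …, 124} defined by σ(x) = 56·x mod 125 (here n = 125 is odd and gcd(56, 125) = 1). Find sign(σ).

+1

Trace 36: π^k(36) = [36, 16, 21, 51, 106, 61, 41] for k=0..6.
The orbit structure of x ↦ 56x mod 125: 13 orbits of sizes [25, 25, 25, 25, 5, 5, 5, 5, 1, 1, 1, 1, 1].
With 13 cycles on 125 points, sign = (−1)^{125−13} = +1.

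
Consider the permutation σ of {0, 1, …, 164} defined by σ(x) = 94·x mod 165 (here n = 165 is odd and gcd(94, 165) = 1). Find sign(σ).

-1

Orbit of 109 under x↦94x: [109, 16, 19, 136, 79, 1, 94]… (length divides ord_165(94)).
The orbit structure of x ↦ 94x mod 165: 24 orbits of sizes [10, 10, 10, 10, 10, 10, 10, 10, 10, 10, 10, 10, 10, 10, 10, 2, 2, 2, 2, 2, 2, 1, 1, 1].
With 24 cycles on 165 points, sign = (−1)^{165−24} = -1.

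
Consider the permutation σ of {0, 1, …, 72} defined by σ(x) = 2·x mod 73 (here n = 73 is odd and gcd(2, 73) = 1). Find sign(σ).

Trace 16: π^k(16) = [16, 32, 64, 55, 37, 1, 2] for k=0..6.
Cycle type of π: 9×8 + 1; total 9 cycles.
Σ(ℓ_i−1) = 73−9 = 64; sign = (−1)^64 = +1.
Zolotarev: (2|73) = +1, matching the cycle-count sign.

+1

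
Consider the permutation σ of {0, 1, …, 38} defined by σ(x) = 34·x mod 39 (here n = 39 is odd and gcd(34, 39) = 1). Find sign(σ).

-1

Trace 31: π^k(31) = [31, 1, 34, 25] for k=0..3.
π_34 has 12 disjoint cycles with lengths [4, 4, 4, 4, 4, 4, 4, 4, 4, 1, 1, 1] on {0,…,38}.
39 − 12 = 27 transpositions; sign(π) = (−1)^27 = -1.
Via Zolotarev, sign(π_{34}) = (34|39) = -1.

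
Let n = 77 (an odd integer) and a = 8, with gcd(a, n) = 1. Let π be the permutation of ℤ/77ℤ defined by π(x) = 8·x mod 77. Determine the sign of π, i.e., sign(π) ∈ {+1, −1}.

Trace 36: π^k(36) = [36, 57, 71, 29, 1, 8, 64] for k=0..6.
The orbit structure of x ↦ 8x mod 77: 14 orbits of sizes [10, 10, 10, 10, 10, 10, 10, 1, 1, 1, 1, 1, 1, 1].
n − c = 77 − 14 = 63; sign = (−1)^63 = -1.

-1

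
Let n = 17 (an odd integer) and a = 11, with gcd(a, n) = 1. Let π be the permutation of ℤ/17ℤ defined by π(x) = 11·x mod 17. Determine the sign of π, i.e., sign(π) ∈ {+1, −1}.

-1

Orbit of 3 under x↦11x: [3, 16, 6, 15, 12, 13, 7]… (length divides ord_17(11)).
Cycle lengths of π_11 on ℤ/17ℤ: [16, 1]; 2 cycles in total.
n − c = 17 − 2 = 15; sign = (−1)^15 = -1.
Zolotarev: (11|17) = -1, matching the cycle-count sign.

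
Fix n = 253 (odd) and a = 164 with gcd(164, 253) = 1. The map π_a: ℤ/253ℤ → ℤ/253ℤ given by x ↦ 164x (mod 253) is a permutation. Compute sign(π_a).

Trace 142: π^k(142) = [142, 12, 197, 177, 186, 144, 87] for k=0..6.
Decompose π into cycles: lengths [22, 22, 22, 22, 22, 22, 22, 22, 22, 22, 11, 11, 2, 2, 2, 2, 2, 1] (18 cycles, including the fixed point 0).
With 18 cycles on 253 points, sign = (−1)^{253−18} = -1.

-1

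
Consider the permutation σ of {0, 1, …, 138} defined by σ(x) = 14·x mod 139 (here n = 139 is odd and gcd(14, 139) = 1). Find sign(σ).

-1

Orbit of 6 under x↦14x: [6, 84, 64, 62, 34, 59, 131]… (length divides ord_139(14)).
Cycle type of π: 46×3 + 1; total 4 cycles.
With 4 cycles on 139 points, sign = (−1)^{139−4} = -1.
(14|139)_J = -1 (Zolotarev's lemma cross-check).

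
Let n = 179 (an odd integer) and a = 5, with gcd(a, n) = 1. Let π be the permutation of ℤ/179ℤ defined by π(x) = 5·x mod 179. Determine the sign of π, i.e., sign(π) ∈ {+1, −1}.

Start at x=142: 142 → 173 → 149 → 29 → 145 → 9 → 45 → … (one orbit).
π_5 has 3 disjoint cycles with lengths [89, 89, 1] on {0,…,178}.
With 3 cycles on 179 points, sign = (−1)^{179−3} = +1.

+1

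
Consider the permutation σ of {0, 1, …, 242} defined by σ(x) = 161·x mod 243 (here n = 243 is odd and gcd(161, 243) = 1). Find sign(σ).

-1

Start at x=242: 242 → 82 → 80 → 1 → 161 → 163 → 242 (one orbit).
68 cycles of lengths [6, 6, 6, 6, 6, 6, 6, 6, 6, 6, 6, 6, 6, 6, 6, 6, 6, 6, 6, 6, 6, 6, 6, 6, 6, 6, 6, 2, 2, 2, 2, 2, 2, 2, 2, 2, 2, 2, 2, 2, 2, 2, 2, 2, 2, 2, 2, 2, 2, 2, 2, 2, 2, 2, 2, 2, 2, 2, 2, 2, 2, 2, 2, 2, 2, 2, 2, 1].
68 cycles on 243: each ℓ→(−1)^(ℓ−1), product (−1)^175 = -1.
Check: (161/243) = -1 by Zolotarev.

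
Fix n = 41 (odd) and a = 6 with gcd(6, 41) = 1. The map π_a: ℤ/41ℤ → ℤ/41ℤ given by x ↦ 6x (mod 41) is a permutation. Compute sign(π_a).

-1

Orbit of 27 under x↦6x: [27, 39, 29, 10, 19, 32, 28]… (length divides ord_41(6)).
Decompose π into cycles: lengths [40, 1] (2 cycles, including the fixed point 0).
sign(π) = (−1)^{n − #cycles} = (−1)^{41−2} = (−1)^39 = -1.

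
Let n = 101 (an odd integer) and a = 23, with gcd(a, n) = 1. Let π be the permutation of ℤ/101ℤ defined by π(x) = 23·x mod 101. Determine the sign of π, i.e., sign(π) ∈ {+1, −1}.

+1

Orbit of 25 under x↦23x: [25, 70, 95, 64, 58, 21, 79]… (length divides ord_101(23)).
π_23 has 3 disjoint cycles with lengths [50, 50, 1] on {0,…,100}.
With 3 cycles on 101 points, sign = (−1)^{101−3} = +1.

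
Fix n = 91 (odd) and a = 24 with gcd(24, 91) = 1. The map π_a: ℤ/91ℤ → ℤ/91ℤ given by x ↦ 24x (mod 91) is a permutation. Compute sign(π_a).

Start at x=24: 24 → 30 → 83 → 81 → 33 → 64 → 80 → … (one orbit).
Cycle lengths of π_24 on ℤ/91ℤ: [12, 12, 12, 12, 12, 12, 12, 6, 1]; 9 cycles in total.
n − c = 91 − 9 = 82; sign = (−1)^82 = +1.
Via Zolotarev, sign(π_{24}) = (24|91) = +1.

+1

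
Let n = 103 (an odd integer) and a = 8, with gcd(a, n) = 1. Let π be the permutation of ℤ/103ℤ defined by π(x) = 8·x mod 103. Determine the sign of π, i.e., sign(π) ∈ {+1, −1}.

+1

Start at x=64: 64 → 100 → 79 → 14 → 9 → 72 → 61 → … (one orbit).
π_8 has 7 disjoint cycles with lengths [17, 17, 17, 17, 17, 17, 1] on {0,…,102}.
sign(π) = (−1)^{n − #cycles} = (−1)^{103−7} = (−1)^96 = +1.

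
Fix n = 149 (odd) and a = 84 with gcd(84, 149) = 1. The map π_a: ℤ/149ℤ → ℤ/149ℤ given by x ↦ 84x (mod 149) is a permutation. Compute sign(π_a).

Start at x=114: 114 → 40 → 82 → 34 → 25 → 14 → 133 → … (one orbit).
The orbit structure of x ↦ 84x mod 149: 2 orbits of sizes [148, 1].
sign(π) = (−1)^{n − #cycles} = (−1)^{149−2} = (−1)^147 = -1.
Zolotarev: (84|149) = -1, matching the cycle-count sign.

-1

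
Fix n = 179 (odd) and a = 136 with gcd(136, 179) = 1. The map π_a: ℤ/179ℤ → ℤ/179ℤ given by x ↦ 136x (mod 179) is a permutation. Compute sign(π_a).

Start at x=135: 135 → 102 → 89 → 111 → 60 → 105 → 139 → … (one orbit).
Decompose π into cycles: lengths [178, 1] (2 cycles, including the fixed point 0).
With 2 cycles on 179 points, sign = (−1)^{179−2} = -1.

-1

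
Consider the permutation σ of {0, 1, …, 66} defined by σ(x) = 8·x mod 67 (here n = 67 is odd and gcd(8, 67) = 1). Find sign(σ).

-1

Orbit of 42 under x↦8x: [42, 1, 8, 64, 43, 9, 5]… (length divides ord_67(8)).
4 cycles of lengths [22, 22, 22, 1].
4 cycles on 67: each ℓ→(−1)^(ℓ−1), product (−1)^63 = -1.
Check: (8/67) = -1 by Zolotarev.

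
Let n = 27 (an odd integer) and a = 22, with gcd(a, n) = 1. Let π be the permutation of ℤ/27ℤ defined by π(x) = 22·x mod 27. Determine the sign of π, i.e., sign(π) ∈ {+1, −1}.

+1

Trace 1: π^k(1) = [1, 22, 25, 10, 4, 7, 19] for k=0..6.
Cycle lengths of π_22 on ℤ/27ℤ: [9, 9, 3, 3, 1, 1, 1]; 7 cycles in total.
sign(π) = (−1)^{n − #cycles} = (−1)^{27−7} = (−1)^20 = +1.
(22|27)_J = +1 (Zolotarev's lemma cross-check).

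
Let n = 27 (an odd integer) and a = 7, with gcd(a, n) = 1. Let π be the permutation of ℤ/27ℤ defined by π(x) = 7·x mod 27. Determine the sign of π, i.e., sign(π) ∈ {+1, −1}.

+1

Start at x=25: 25 → 13 → 10 → 16 → 4 → 1 → 7 → … (one orbit).
Cycle type of π: 9×2 + 3×2 + 1×3; total 7 cycles.
sign(π) = (−1)^{n − #cycles} = (−1)^{27−7} = (−1)^20 = +1.
(7|27)_J = +1 (Zolotarev's lemma cross-check).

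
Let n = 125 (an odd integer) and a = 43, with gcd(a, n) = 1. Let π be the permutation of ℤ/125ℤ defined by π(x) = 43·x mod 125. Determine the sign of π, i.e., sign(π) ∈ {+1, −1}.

Trace 18: π^k(18) = [18, 24, 32, 1, 43, 99, 7] for k=0..6.
π_43 has 12 disjoint cycles with lengths [20, 20, 20, 20, 20, 4, 4, 4, 4, 4, 4, 1] on {0,…,124}.
sign(π) = (−1)^{n − #cycles} = (−1)^{125−12} = (−1)^113 = -1.
Zolotarev: (43|125) = -1, matching the cycle-count sign.

-1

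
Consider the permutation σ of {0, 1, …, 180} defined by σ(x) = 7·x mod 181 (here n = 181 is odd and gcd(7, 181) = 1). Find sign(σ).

-1

Trace 174: π^k(174) = [174, 132, 19, 133, 26, 1, 7] for k=0..6.
Cycle type of π: 12×15 + 1; total 16 cycles.
n − c = 181 − 16 = 165; sign = (−1)^165 = -1.
Check: (7/181) = -1 by Zolotarev.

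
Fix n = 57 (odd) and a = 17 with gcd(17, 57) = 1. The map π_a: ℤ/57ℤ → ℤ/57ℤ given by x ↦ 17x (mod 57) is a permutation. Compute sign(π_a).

-1

Trace 1: π^k(1) = [1, 17, 4, 11, 16, 44, 7] for k=0..6.
6 cycles of lengths [18, 18, 9, 9, 2, 1].
Σ(ℓ_i−1) = 57−6 = 51; sign = (−1)^51 = -1.
The Jacobi symbol (17|57) = -1 (Zolotarev) agrees.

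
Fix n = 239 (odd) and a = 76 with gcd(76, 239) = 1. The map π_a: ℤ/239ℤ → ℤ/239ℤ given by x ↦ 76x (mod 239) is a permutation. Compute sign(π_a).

Trace 172: π^k(172) = [172, 166, 188, 187, 111, 71, 138] for k=0..6.
Cycle lengths of π_76 on ℤ/239ℤ: [34, 34, 34, 34, 34, 34, 34, 1]; 8 cycles in total.
With 8 cycles on 239 points, sign = (−1)^{239−8} = -1.
Via Zolotarev, sign(π_{76}) = (76|239) = -1.

-1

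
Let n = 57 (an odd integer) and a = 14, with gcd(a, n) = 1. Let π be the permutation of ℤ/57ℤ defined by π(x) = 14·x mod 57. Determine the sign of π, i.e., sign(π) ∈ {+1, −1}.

Start at x=43: 43 → 32 → 49 → 2 → 28 → 50 → 16 → … (one orbit).
The orbit structure of x ↦ 14x mod 57: 5 orbits of sizes [18, 18, 18, 2, 1].
Σ(ℓ_i−1) = 57−5 = 52; sign = (−1)^52 = +1.
Via Zolotarev, sign(π_{14}) = (14|57) = +1.

+1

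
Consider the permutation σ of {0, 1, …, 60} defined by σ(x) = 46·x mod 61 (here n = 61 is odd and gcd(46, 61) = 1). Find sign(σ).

+1

Trace 15: π^k(15) = [15, 19, 20, 5, 47, 27, 22] for k=0..6.
The orbit structure of x ↦ 46x mod 61: 3 orbits of sizes [30, 30, 1].
Σ(ℓ_i−1) = 61−3 = 58; sign = (−1)^58 = +1.
(46|61)_J = +1 (Zolotarev's lemma cross-check).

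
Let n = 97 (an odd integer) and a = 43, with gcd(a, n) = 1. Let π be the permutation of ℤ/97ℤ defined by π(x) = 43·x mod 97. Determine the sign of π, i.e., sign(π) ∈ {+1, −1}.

Orbit of 61 under x↦43x: [61, 4, 75, 24, 62, 47, 81]… (length divides ord_97(43)).
Cycle lengths of π_43 on ℤ/97ℤ: [24, 24, 24, 24, 1]; 5 cycles in total.
sign(π) = (−1)^{n − #cycles} = (−1)^{97−5} = (−1)^92 = +1.
The Jacobi symbol (43|97) = +1 (Zolotarev) agrees.

+1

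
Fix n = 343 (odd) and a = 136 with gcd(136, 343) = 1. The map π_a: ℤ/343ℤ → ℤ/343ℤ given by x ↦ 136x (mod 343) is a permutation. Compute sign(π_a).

-1

Orbit of 135 under x↦136x: [135, 181, 263, 96, 22, 248, 114]… (length divides ord_343(136)).
π_136 has 4 disjoint cycles with lengths [294, 42, 6, 1] on {0,…,342}.
343 − 4 = 339 transpositions; sign(π) = (−1)^339 = -1.
Check: (136/343) = -1 by Zolotarev.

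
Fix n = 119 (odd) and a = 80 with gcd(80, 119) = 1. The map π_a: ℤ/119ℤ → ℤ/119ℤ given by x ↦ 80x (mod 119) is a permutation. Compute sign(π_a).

Start at x=67: 67 → 5 → 43 → 108 → 72 → 48 → 32 → … (one orbit).
Cycle type of π: 48×2 + 16 + 6 + 1; total 5 cycles.
5 cycles on 119: each ℓ→(−1)^(ℓ−1), product (−1)^114 = +1.
Check: (80/119) = +1 by Zolotarev.

+1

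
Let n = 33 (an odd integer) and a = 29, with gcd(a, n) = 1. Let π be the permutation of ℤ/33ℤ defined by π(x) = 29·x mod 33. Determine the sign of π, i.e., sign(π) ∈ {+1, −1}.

+1

Start at x=2: 2 → 25 → 32 → 4 → 17 → 31 → 8 → … (one orbit).
Cycle type of π: 10×3 + 2 + 1; total 5 cycles.
n − c = 33 − 5 = 28; sign = (−1)^28 = +1.
Via Zolotarev, sign(π_{29}) = (29|33) = +1.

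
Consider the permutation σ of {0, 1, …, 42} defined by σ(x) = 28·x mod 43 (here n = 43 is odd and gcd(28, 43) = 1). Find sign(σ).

-1

Trace 3: π^k(3) = [3, 41, 30, 23, 42, 15, 33] for k=0..6.
π_28 has 2 disjoint cycles with lengths [42, 1] on {0,…,42}.
With 2 cycles on 43 points, sign = (−1)^{43−2} = -1.
The Jacobi symbol (28|43) = -1 (Zolotarev) agrees.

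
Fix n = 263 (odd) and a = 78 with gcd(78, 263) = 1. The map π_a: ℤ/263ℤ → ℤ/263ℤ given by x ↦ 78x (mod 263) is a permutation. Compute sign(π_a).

Trace 81: π^k(81) = [81, 6, 205, 210, 74, 249, 223] for k=0..6.
π_78 has 3 disjoint cycles with lengths [131, 131, 1] on {0,…,262}.
263 − 3 = 260 transpositions; sign(π) = (−1)^260 = +1.
Zolotarev: (78|263) = +1, matching the cycle-count sign.

+1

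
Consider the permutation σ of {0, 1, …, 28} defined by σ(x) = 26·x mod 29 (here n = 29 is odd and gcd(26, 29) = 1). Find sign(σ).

-1

Start at x=11: 11 → 25 → 12 → 22 → 21 → 24 → 15 → … (one orbit).
Decompose π into cycles: lengths [28, 1] (2 cycles, including the fixed point 0).
Σ(ℓ_i−1) = 29−2 = 27; sign = (−1)^27 = -1.
The Jacobi symbol (26|29) = -1 (Zolotarev) agrees.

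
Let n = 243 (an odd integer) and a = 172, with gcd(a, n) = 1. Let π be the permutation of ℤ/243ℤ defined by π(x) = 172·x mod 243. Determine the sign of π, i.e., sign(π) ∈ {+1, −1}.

Trace 172: π^k(172) = [172, 181, 28, 199, 208, 55, 226] for k=0..6.
π_172 has 27 disjoint cycles with lengths [27, 27, 27, 27, 27, 27, 9, 9, 9, 9, 9, 9, 3, 3, 3, 3, 3, 3, 1, 1, 1, 1, 1, 1, 1, 1, 1] on {0,…,242}.
27 cycles on 243: each ℓ→(−1)^(ℓ−1), product (−1)^216 = +1.
Zolotarev: (172|243) = +1, matching the cycle-count sign.

+1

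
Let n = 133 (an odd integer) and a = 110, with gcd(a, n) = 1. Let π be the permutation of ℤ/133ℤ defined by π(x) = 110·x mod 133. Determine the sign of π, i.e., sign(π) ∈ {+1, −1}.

+1

Start at x=132: 132 → 23 → 3 → 64 → 124 → 74 → 27 → … (one orbit).
Decompose π into cycles: lengths [18, 18, 18, 18, 18, 18, 18, 6, 1] (9 cycles, including the fixed point 0).
133 − 9 = 124 transpositions; sign(π) = (−1)^124 = +1.
Zolotarev: (110|133) = +1, matching the cycle-count sign.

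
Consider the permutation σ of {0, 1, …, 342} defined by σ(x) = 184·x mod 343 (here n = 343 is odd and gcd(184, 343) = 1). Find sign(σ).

+1

Start at x=95: 95 → 330 → 9 → 284 → 120 → 128 → 228 → … (one orbit).
7 cycles of lengths [147, 147, 21, 21, 3, 3, 1].
Σ(ℓ_i−1) = 343−7 = 336; sign = (−1)^336 = +1.
Via Zolotarev, sign(π_{184}) = (184|343) = +1.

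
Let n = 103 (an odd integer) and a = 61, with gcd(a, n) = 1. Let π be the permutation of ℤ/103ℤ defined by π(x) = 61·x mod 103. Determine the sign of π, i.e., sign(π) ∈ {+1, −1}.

Start at x=34: 34 → 14 → 30 → 79 → 81 → 100 → 23 → … (one orbit).
Cycle type of π: 17×6 + 1; total 7 cycles.
sign(π) = (−1)^{n − #cycles} = (−1)^{103−7} = (−1)^96 = +1.
The Jacobi symbol (61|103) = +1 (Zolotarev) agrees.

+1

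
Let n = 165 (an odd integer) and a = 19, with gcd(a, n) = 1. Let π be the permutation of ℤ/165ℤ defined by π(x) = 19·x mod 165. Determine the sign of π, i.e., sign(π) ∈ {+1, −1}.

Trace 31: π^k(31) = [31, 94, 136, 109, 91, 79, 16] for k=0..6.
The orbit structure of x ↦ 19x mod 165: 24 orbits of sizes [10, 10, 10, 10, 10, 10, 10, 10, 10, 10, 10, 10, 10, 10, 10, 2, 2, 2, 2, 2, 2, 1, 1, 1].
sign(π) = (−1)^{n − #cycles} = (−1)^{165−24} = (−1)^141 = -1.
Check: (19/165) = -1 by Zolotarev.

-1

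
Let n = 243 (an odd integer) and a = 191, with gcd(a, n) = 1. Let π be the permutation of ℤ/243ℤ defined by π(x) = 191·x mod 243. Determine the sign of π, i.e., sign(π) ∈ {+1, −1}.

-1

Orbit of 83 under x↦191x: [83, 58, 143, 97, 59, 91, 128]… (length divides ord_243(191)).
Cycle type of π: 162 + 54 + 18 + 6 + 2 + 1; total 6 cycles.
n − c = 243 − 6 = 237; sign = (−1)^237 = -1.
The Jacobi symbol (191|243) = -1 (Zolotarev) agrees.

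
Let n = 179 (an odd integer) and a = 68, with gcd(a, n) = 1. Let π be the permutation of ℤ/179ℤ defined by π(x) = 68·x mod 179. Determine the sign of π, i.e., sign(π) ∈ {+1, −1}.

Trace 147: π^k(147) = [147, 151, 65, 124, 19, 39, 146] for k=0..6.
π_68 has 3 disjoint cycles with lengths [89, 89, 1] on {0,…,178}.
179 − 3 = 176 transpositions; sign(π) = (−1)^176 = +1.

+1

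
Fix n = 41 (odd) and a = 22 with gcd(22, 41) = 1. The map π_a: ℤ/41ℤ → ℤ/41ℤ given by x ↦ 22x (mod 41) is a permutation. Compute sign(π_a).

-1

Trace 9: π^k(9) = [9, 34, 10, 15, 2, 3, 25] for k=0..6.
The orbit structure of x ↦ 22x mod 41: 2 orbits of sizes [40, 1].
n − c = 41 − 2 = 39; sign = (−1)^39 = -1.
Zolotarev: (22|41) = -1, matching the cycle-count sign.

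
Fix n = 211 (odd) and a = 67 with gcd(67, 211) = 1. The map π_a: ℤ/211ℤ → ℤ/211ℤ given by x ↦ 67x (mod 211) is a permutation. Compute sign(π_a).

Start at x=210: 210 → 144 → 153 → 123 → 12 → 171 → 63 → … (one orbit).
Decompose π into cycles: lengths [14, 14, 14, 14, 14, 14, 14, 14, 14, 14, 14, 14, 14, 14, 14, 1] (16 cycles, including the fixed point 0).
16 cycles on 211: each ℓ→(−1)^(ℓ−1), product (−1)^195 = -1.
The Jacobi symbol (67|211) = -1 (Zolotarev) agrees.

-1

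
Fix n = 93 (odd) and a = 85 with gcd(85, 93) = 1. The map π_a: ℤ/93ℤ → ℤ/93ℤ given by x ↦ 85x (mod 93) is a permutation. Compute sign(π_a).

-1

Start at x=1: 1 → 85 → 64 → 46 → 4 → 61 → 70 → … (one orbit).
Decompose π into cycles: lengths [10, 10, 10, 10, 10, 10, 10, 10, 10, 1, 1, 1] (12 cycles, including the fixed point 0).
sign(π) = (−1)^{n − #cycles} = (−1)^{93−12} = (−1)^81 = -1.
Check: (85/93) = -1 by Zolotarev.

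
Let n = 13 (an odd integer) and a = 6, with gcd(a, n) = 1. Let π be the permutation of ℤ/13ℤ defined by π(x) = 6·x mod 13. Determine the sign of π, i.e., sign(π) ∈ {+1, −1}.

-1

Trace 12: π^k(12) = [12, 7, 3, 5, 4, 11, 1] for k=0..6.
Decompose π into cycles: lengths [12, 1] (2 cycles, including the fixed point 0).
Σ(ℓ_i−1) = 13−2 = 11; sign = (−1)^11 = -1.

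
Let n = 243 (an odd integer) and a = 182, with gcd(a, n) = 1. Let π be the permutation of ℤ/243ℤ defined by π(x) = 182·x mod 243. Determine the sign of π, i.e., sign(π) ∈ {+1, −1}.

Orbit of 121 under x↦182x: [121, 152, 205, 131, 28, 236, 184]… (length divides ord_243(182)).
π_182 has 6 disjoint cycles with lengths [162, 54, 18, 6, 2, 1] on {0,…,242}.
Σ(ℓ_i−1) = 243−6 = 237; sign = (−1)^237 = -1.

-1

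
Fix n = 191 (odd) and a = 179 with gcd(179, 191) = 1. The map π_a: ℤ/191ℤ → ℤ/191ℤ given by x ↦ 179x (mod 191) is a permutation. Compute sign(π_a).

Start at x=153: 153 → 74 → 67 → 151 → 98 → 161 → 169 → … (one orbit).
π_179 has 2 disjoint cycles with lengths [190, 1] on {0,…,190}.
Σ(ℓ_i−1) = 191−2 = 189; sign = (−1)^189 = -1.
(179|191)_J = -1 (Zolotarev's lemma cross-check).

-1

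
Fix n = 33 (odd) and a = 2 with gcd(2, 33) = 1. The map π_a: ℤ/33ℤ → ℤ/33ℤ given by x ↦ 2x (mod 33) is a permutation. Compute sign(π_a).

+1

Trace 32: π^k(32) = [32, 31, 29, 25, 17, 1, 2] for k=0..6.
The orbit structure of x ↦ 2x mod 33: 5 orbits of sizes [10, 10, 10, 2, 1].
sign(π) = (−1)^{n − #cycles} = (−1)^{33−5} = (−1)^28 = +1.
(2|33)_J = +1 (Zolotarev's lemma cross-check).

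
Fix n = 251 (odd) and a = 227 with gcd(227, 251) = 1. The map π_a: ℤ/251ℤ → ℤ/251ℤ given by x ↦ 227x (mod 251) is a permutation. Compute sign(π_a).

Start at x=81: 81 → 64 → 221 → 218 → 39 → 68 → 125 → … (one orbit).
The orbit structure of x ↦ 227x mod 251: 3 orbits of sizes [125, 125, 1].
sign(π) = (−1)^{n − #cycles} = (−1)^{251−3} = (−1)^248 = +1.
The Jacobi symbol (227|251) = +1 (Zolotarev) agrees.

+1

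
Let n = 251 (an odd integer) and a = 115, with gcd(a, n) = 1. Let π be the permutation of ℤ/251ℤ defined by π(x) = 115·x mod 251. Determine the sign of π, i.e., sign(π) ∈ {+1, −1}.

Orbit of 92 under x↦115x: [92, 38, 103, 48, 249, 21, 156]… (length divides ord_251(115)).
3 cycles of lengths [125, 125, 1].
sign(π) = (−1)^{n − #cycles} = (−1)^{251−3} = (−1)^248 = +1.
Zolotarev: (115|251) = +1, matching the cycle-count sign.

+1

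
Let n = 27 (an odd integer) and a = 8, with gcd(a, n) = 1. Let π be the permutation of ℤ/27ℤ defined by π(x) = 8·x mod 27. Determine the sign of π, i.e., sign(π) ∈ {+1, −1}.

-1

Trace 8: π^k(8) = [8, 10, 26, 19, 17, 1] for k=0..5.
Cycle lengths of π_8 on ℤ/27ℤ: [6, 6, 6, 2, 2, 2, 2, 1]; 8 cycles in total.
sign(π) = (−1)^{n − #cycles} = (−1)^{27−8} = (−1)^19 = -1.
Via Zolotarev, sign(π_{8}) = (8|27) = -1.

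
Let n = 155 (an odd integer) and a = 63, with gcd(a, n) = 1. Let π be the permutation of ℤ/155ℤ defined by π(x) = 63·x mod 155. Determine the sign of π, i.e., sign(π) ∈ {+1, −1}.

Start at x=94: 94 → 32 → 1 → 63 → 94 (one orbit).
The orbit structure of x ↦ 63x mod 155: 62 orbits of sizes [4, 4, 4, 4, 4, 4, 4, 4, 4, 4, 4, 4, 4, 4, 4, 4, 4, 4, 4, 4, 4, 4, 4, 4, 4, 4, 4, 4, 4, 4, 4, 1, 1, 1, 1, 1, 1, 1, 1, 1, 1, 1, 1, 1, 1, 1, 1, 1, 1, 1, 1, 1, 1, 1, 1, 1, 1, 1, 1, 1, 1, 1].
n − c = 155 − 62 = 93; sign = (−1)^93 = -1.
Check: (63/155) = -1 by Zolotarev.

-1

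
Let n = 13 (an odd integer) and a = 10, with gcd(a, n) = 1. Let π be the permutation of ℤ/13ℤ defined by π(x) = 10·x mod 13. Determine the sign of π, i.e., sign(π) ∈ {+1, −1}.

Start at x=4: 4 → 1 → 10 → 9 → 12 → 3 → 4 (one orbit).
π_10 has 3 disjoint cycles with lengths [6, 6, 1] on {0,…,12}.
n − c = 13 − 3 = 10; sign = (−1)^10 = +1.

+1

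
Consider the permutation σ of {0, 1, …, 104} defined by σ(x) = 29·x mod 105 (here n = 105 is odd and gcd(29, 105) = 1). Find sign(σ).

Trace 1: π^k(1) = [1, 29] for k=0..1.
Cycle lengths of π_29 on ℤ/105ℤ: [2, 2, 2, 2, 2, 2, 2, 2, 2, 2, 2, 2, 2, 2, 2, 2, 2, 2, 2, 2, 2, 2, 2, 2, 2, 2, 2, 2, 2, 2, 2, 2, 2, 2, 2, 2, 2, 2, 2, 2, 2, 2, 2, 2, 2, 2, 2, 2, 2, 1, 1, 1, 1, 1, 1, 1]; 56 cycles in total.
Σ(ℓ_i−1) = 105−56 = 49; sign = (−1)^49 = -1.

-1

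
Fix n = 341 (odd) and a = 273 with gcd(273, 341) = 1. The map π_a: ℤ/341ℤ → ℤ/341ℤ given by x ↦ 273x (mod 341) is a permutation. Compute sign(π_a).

+1

Start at x=180: 180 → 36 → 280 → 56 → 284 → 125 → 25 → … (one orbit).
π_273 has 33 disjoint cycles with lengths [15, 15, 15, 15, 15, 15, 15, 15, 15, 15, 15, 15, 15, 15, 15, 15, 15, 15, 15, 15, 5, 5, 3, 3, 3, 3, 3, 3, 3, 3, 3, 3, 1] on {0,…,340}.
With 33 cycles on 341 points, sign = (−1)^{341−33} = +1.
Check: (273/341) = +1 by Zolotarev.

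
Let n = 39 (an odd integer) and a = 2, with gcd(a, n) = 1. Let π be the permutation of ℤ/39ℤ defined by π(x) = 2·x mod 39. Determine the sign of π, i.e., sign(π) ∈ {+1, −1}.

Orbit of 2 under x↦2x: [2, 4, 8, 16, 32, 25, 11]… (length divides ord_39(2)).
5 cycles of lengths [12, 12, 12, 2, 1].
Σ(ℓ_i−1) = 39−5 = 34; sign = (−1)^34 = +1.

+1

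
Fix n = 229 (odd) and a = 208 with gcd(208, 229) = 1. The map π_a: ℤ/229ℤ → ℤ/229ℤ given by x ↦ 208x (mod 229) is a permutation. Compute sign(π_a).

-1

Trace 214: π^k(214) = [214, 86, 26, 141, 16, 122, 186] for k=0..6.
Decompose π into cycles: lengths [76, 76, 76, 1] (4 cycles, including the fixed point 0).
sign(π) = (−1)^{n − #cycles} = (−1)^{229−4} = (−1)^225 = -1.
(208|229)_J = -1 (Zolotarev's lemma cross-check).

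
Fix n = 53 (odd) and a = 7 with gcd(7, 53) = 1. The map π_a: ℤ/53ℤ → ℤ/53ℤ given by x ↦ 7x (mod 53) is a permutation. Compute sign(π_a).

+1

Start at x=16: 16 → 6 → 42 → 29 → 44 → 43 → 36 → … (one orbit).
The orbit structure of x ↦ 7x mod 53: 3 orbits of sizes [26, 26, 1].
n − c = 53 − 3 = 50; sign = (−1)^50 = +1.
Via Zolotarev, sign(π_{7}) = (7|53) = +1.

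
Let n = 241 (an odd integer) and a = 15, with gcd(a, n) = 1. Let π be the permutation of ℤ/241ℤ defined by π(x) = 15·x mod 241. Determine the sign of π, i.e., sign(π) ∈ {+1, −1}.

+1

Trace 1: π^k(1) = [1, 15, 225] for k=0..2.
Cycle lengths of π_15 on ℤ/241ℤ: [3, 3, 3, 3, 3, 3, 3, 3, 3, 3, 3, 3, 3, 3, 3, 3, 3, 3, 3, 3, 3, 3, 3, 3, 3, 3, 3, 3, 3, 3, 3, 3, 3, 3, 3, 3, 3, 3, 3, 3, 3, 3, 3, 3, 3, 3, 3, 3, 3, 3, 3, 3, 3, 3, 3, 3, 3, 3, 3, 3, 3, 3, 3, 3, 3, 3, 3, 3, 3, 3, 3, 3, 3, 3, 3, 3, 3, 3, 3, 3, 1]; 81 cycles in total.
With 81 cycles on 241 points, sign = (−1)^{241−81} = +1.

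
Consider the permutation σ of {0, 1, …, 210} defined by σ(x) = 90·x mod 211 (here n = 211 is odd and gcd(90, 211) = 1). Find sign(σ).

Trace 63: π^k(63) = [63, 184, 102, 107, 135, 123, 98] for k=0..6.
4 cycles of lengths [70, 70, 70, 1].
211 − 4 = 207 transpositions; sign(π) = (−1)^207 = -1.

-1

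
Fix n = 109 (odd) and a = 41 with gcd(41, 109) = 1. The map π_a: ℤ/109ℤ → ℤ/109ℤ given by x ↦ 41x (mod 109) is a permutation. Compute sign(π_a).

Trace 76: π^k(76) = [76, 64, 8, 1, 41, 46, 33] for k=0..6.
The orbit structure of x ↦ 41x mod 109: 10 orbits of sizes [12, 12, 12, 12, 12, 12, 12, 12, 12, 1].
109 − 10 = 99 transpositions; sign(π) = (−1)^99 = -1.

-1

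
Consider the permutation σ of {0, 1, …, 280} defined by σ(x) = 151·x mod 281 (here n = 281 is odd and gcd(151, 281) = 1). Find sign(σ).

Start at x=274: 274 → 67 → 1 → 151 → 40 → 139 → 195 → … (one orbit).
π_151 has 8 disjoint cycles with lengths [40, 40, 40, 40, 40, 40, 40, 1] on {0,…,280}.
281 − 8 = 273 transpositions; sign(π) = (−1)^273 = -1.
Zolotarev: (151|281) = -1, matching the cycle-count sign.

-1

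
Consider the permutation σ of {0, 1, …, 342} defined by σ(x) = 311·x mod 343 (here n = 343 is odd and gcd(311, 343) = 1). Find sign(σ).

-1

Trace 40: π^k(40) = [40, 92, 143, 226, 314, 242, 145] for k=0..6.
4 cycles of lengths [294, 42, 6, 1].
343 − 4 = 339 transpositions; sign(π) = (−1)^339 = -1.
Via Zolotarev, sign(π_{311}) = (311|343) = -1.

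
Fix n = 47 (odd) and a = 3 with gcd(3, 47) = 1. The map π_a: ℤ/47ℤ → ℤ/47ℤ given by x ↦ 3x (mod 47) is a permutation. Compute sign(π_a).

Start at x=17: 17 → 4 → 12 → 36 → 14 → 42 → 32 → … (one orbit).
Decompose π into cycles: lengths [23, 23, 1] (3 cycles, including the fixed point 0).
3 cycles on 47: each ℓ→(−1)^(ℓ−1), product (−1)^44 = +1.
The Jacobi symbol (3|47) = +1 (Zolotarev) agrees.

+1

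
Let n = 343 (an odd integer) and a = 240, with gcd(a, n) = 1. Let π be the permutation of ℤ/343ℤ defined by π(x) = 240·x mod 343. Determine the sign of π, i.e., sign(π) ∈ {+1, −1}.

Start at x=58: 58 → 200 → 323 → 2 → 137 → 295 → 142 → … (one orbit).
Decompose π into cycles: lengths [147, 147, 21, 21, 3, 3, 1] (7 cycles, including the fixed point 0).
7 cycles on 343: each ℓ→(−1)^(ℓ−1), product (−1)^336 = +1.
(240|343)_J = +1 (Zolotarev's lemma cross-check).

+1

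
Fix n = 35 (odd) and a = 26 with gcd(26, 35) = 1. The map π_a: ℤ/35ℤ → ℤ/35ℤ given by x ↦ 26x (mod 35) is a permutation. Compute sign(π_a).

-1

Orbit of 31 under x↦26x: [31, 1, 26, 11, 6, 16]… (length divides ord_35(26)).
The orbit structure of x ↦ 26x mod 35: 10 orbits of sizes [6, 6, 6, 6, 6, 1, 1, 1, 1, 1].
35 − 10 = 25 transpositions; sign(π) = (−1)^25 = -1.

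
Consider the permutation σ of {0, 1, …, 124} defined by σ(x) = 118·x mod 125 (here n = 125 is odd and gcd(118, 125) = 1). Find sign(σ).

-1

Trace 101: π^k(101) = [101, 43, 74, 107, 1, 118, 49] for k=0..6.
Cycle lengths of π_118 on ℤ/125ℤ: [20, 20, 20, 20, 20, 4, 4, 4, 4, 4, 4, 1]; 12 cycles in total.
n − c = 125 − 12 = 113; sign = (−1)^113 = -1.
The Jacobi symbol (118|125) = -1 (Zolotarev) agrees.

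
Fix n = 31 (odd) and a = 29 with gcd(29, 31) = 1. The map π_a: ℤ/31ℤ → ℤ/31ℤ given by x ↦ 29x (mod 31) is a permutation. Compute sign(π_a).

-1

Start at x=8: 8 → 15 → 1 → 29 → 4 → 23 → 16 → … (one orbit).
4 cycles of lengths [10, 10, 10, 1].
With 4 cycles on 31 points, sign = (−1)^{31−4} = -1.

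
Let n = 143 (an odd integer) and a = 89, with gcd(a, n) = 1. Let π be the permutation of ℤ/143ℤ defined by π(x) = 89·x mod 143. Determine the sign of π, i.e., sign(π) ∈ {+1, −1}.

Orbit of 56 under x↦89x: [56, 122, 133, 111, 12, 67, 100]… (length divides ord_143(89)).
22 cycles of lengths [12, 12, 12, 12, 12, 12, 12, 12, 12, 12, 12, 1, 1, 1, 1, 1, 1, 1, 1, 1, 1, 1].
With 22 cycles on 143 points, sign = (−1)^{143−22} = -1.
Zolotarev: (89|143) = -1, matching the cycle-count sign.

-1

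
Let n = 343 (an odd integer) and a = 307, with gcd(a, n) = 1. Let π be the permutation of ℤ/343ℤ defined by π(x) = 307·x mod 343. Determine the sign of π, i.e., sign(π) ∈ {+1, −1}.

Orbit of 316 under x↦307x: [316, 286, 337, 216, 113, 48, 330]… (length divides ord_343(307)).
The orbit structure of x ↦ 307x mod 343: 10 orbits of sizes [98, 98, 98, 14, 14, 14, 2, 2, 2, 1].
Σ(ℓ_i−1) = 343−10 = 333; sign = (−1)^333 = -1.
Zolotarev: (307|343) = -1, matching the cycle-count sign.

-1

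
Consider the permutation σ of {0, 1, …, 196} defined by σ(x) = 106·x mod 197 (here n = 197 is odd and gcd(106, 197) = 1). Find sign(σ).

Orbit of 131 under x↦106x: [131, 96, 129, 81, 115, 173, 17]… (length divides ord_197(106)).
Cycle type of π: 196 + 1; total 2 cycles.
Σ(ℓ_i−1) = 197−2 = 195; sign = (−1)^195 = -1.
Via Zolotarev, sign(π_{106}) = (106|197) = -1.

-1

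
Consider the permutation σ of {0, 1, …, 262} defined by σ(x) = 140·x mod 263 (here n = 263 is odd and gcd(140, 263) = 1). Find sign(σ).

+1

Start at x=145: 145 → 49 → 22 → 187 → 143 → 32 → 9 → … (one orbit).
Cycle type of π: 131×2 + 1; total 3 cycles.
n − c = 263 − 3 = 260; sign = (−1)^260 = +1.
(140|263)_J = +1 (Zolotarev's lemma cross-check).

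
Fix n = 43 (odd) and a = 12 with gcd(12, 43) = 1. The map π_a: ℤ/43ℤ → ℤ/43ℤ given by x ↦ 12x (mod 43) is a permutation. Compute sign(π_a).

-1

Orbit of 21 under x↦12x: [21, 37, 14, 39, 38, 26, 11]… (length divides ord_43(12)).
The orbit structure of x ↦ 12x mod 43: 2 orbits of sizes [42, 1].
n − c = 43 − 2 = 41; sign = (−1)^41 = -1.
Zolotarev: (12|43) = -1, matching the cycle-count sign.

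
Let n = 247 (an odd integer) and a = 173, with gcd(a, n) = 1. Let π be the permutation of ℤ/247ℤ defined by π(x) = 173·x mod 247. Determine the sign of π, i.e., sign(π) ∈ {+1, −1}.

Trace 205: π^k(205) = [205, 144, 212, 120, 12, 100, 10] for k=0..6.
π_173 has 16 disjoint cycles with lengths [18, 18, 18, 18, 18, 18, 18, 18, 18, 18, 18, 18, 18, 6, 6, 1] on {0,…,246}.
With 16 cycles on 247 points, sign = (−1)^{247−16} = -1.
(173|247)_J = -1 (Zolotarev's lemma cross-check).

-1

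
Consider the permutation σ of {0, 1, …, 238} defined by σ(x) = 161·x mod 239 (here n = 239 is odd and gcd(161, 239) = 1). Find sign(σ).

Trace 20: π^k(20) = [20, 113, 29, 128, 54, 90, 150] for k=0..6.
Cycle lengths of π_161 on ℤ/239ℤ: [119, 119, 1]; 3 cycles in total.
sign(π) = (−1)^{n − #cycles} = (−1)^{239−3} = (−1)^236 = +1.

+1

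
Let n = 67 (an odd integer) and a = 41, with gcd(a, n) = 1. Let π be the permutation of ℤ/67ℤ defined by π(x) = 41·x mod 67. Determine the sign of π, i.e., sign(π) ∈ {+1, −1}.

Trace 21: π^k(21) = [21, 57, 59, 7, 19, 42, 47] for k=0..6.
Cycle lengths of π_41 on ℤ/67ℤ: [66, 1]; 2 cycles in total.
2 cycles on 67: each ℓ→(−1)^(ℓ−1), product (−1)^65 = -1.
Zolotarev: (41|67) = -1, matching the cycle-count sign.

-1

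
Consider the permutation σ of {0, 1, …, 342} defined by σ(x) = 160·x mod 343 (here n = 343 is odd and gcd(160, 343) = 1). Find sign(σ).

Orbit of 153 under x↦160x: [153, 127, 83, 246, 258, 120, 335]… (length divides ord_343(160)).
10 cycles of lengths [98, 98, 98, 14, 14, 14, 2, 2, 2, 1].
sign(π) = (−1)^{n − #cycles} = (−1)^{343−10} = (−1)^333 = -1.
Check: (160/343) = -1 by Zolotarev.

-1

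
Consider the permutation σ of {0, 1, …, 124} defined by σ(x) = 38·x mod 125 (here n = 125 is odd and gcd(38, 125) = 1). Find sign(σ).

Orbit of 116 under x↦38x: [116, 33, 4, 27, 26, 113, 44]… (length divides ord_125(38)).
π_38 has 4 disjoint cycles with lengths [100, 20, 4, 1] on {0,…,124}.
4 cycles on 125: each ℓ→(−1)^(ℓ−1), product (−1)^121 = -1.

-1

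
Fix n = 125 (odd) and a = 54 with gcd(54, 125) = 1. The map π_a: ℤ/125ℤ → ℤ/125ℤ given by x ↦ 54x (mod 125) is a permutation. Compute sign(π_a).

+1

Trace 24: π^k(24) = [24, 46, 109, 11, 94, 76, 104] for k=0..6.
The orbit structure of x ↦ 54x mod 125: 7 orbits of sizes [50, 50, 10, 10, 2, 2, 1].
7 cycles on 125: each ℓ→(−1)^(ℓ−1), product (−1)^118 = +1.
Zolotarev: (54|125) = +1, matching the cycle-count sign.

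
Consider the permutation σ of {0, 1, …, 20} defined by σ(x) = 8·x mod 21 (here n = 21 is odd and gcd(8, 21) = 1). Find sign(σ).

-1

Orbit of 8 under x↦8x: [8, 1]… (length divides ord_21(8)).
Cycle lengths of π_8 on ℤ/21ℤ: [2, 2, 2, 2, 2, 2, 2, 1, 1, 1, 1, 1, 1, 1]; 14 cycles in total.
n − c = 21 − 14 = 7; sign = (−1)^7 = -1.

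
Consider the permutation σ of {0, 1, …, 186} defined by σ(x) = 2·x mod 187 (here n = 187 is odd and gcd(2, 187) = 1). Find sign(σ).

Orbit of 83 under x↦2x: [83, 166, 145, 103, 19, 38, 76]… (length divides ord_187(2)).
Cycle type of π: 40×4 + 10 + 8×2 + 1; total 8 cycles.
With 8 cycles on 187 points, sign = (−1)^{187−8} = -1.
Via Zolotarev, sign(π_{2}) = (2|187) = -1.

-1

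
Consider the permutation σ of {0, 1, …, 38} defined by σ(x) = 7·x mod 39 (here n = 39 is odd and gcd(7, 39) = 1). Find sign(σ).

-1

Start at x=31: 31 → 22 → 37 → 25 → 19 → 16 → 34 → … (one orbit).
Cycle type of π: 12×3 + 1×3; total 6 cycles.
n − c = 39 − 6 = 33; sign = (−1)^33 = -1.
Zolotarev: (7|39) = -1, matching the cycle-count sign.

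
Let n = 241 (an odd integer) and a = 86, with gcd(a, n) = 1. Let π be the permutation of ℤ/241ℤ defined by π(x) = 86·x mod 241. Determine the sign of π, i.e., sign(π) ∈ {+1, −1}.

Start at x=222: 222 → 53 → 220 → 122 → 129 → 8 → 206 → … (one orbit).
Cycle lengths of π_86 on ℤ/241ℤ: [240, 1]; 2 cycles in total.
Σ(ℓ_i−1) = 241−2 = 239; sign = (−1)^239 = -1.
(86|241)_J = -1 (Zolotarev's lemma cross-check).

-1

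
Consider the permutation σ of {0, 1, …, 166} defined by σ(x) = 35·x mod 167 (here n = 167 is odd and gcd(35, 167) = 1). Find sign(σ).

-1

Orbit of 75 under x↦35x: [75, 120, 25, 40, 64, 69, 77]… (length divides ord_167(35)).
π_35 has 2 disjoint cycles with lengths [166, 1] on {0,…,166}.
sign(π) = (−1)^{n − #cycles} = (−1)^{167−2} = (−1)^165 = -1.
Via Zolotarev, sign(π_{35}) = (35|167) = -1.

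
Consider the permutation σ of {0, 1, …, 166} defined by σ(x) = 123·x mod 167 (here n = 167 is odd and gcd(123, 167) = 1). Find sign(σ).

Start at x=119: 119 → 108 → 91 → 4 → 158 → 62 → 111 → … (one orbit).
Cycle lengths of π_123 on ℤ/167ℤ: [166, 1]; 2 cycles in total.
n − c = 167 − 2 = 165; sign = (−1)^165 = -1.
Via Zolotarev, sign(π_{123}) = (123|167) = -1.

-1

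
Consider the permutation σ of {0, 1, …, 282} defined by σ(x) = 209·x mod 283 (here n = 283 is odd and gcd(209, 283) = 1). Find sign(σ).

Start at x=279: 279 → 13 → 170 → 155 → 133 → 63 → 149 → … (one orbit).
The orbit structure of x ↦ 209x mod 283: 2 orbits of sizes [282, 1].
With 2 cycles on 283 points, sign = (−1)^{283−2} = -1.
Check: (209/283) = -1 by Zolotarev.

-1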